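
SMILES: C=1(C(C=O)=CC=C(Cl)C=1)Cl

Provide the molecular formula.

C7H4Cl2O

Heavy atoms from the SMILES: 7 C, 2 Cl, 1 O.
Implicit hydrogens by atom environment:
  3 × C (aromatic): 1 H each → 3
  3 × C (aromatic): no H
  2 × Cl: no H
  1 × C: 1 H
  1 × O: no H
  Total hydrogens = 4.
Molecular formula: C7H4Cl2O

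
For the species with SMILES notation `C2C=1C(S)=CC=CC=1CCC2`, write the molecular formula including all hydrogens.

Heavy atoms from the SMILES: 10 C, 1 S.
Implicit hydrogens by atom environment:
  4 × C: 2 H each → 8
  3 × C (aromatic): 1 H each → 3
  3 × C (aromatic): no H
  1 × S: 1 H
  Total hydrogens = 12.
Molecular formula: C10H12S

C10H12S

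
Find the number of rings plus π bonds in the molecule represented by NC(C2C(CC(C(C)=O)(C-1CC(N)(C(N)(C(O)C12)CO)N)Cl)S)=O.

4

Molecular formula from the SMILES: C14H25ClN4O4S.
DoU = (2C + 2 + N − H − X)/2 = (2·14 + 2 + 4 − 25 − 1)/2 = 8/2 = 4.
(Structurally: 2 ring(s) + 2 π bond(s) = 4.)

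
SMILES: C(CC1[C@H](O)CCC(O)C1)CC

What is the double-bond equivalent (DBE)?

1

Molecular formula from the SMILES: C10H20O2.
DoU = (2C + 2 + N − H − X)/2 = (2·10 + 2 + 0 − 20 − 0)/2 = 2/2 = 1.
(Structurally: 1 ring(s) + 0 π bond(s) = 1.)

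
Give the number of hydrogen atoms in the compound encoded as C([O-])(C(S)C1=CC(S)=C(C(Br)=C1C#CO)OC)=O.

8

Hydrogens are implicit in SMILES; fill each atom to its normal valence:
  5 × C (aromatic): no H
  3 × C: no H
  2 × O: no H
  2 × S: 1 H each → 2
  1 × Br: no H
  1 × C: 3 H
  1 × C (aromatic): 1 H
  1 × C: 1 H
  1 × O: 1 H
  1 × O (charge -1): no H
  Total hydrogens = 8.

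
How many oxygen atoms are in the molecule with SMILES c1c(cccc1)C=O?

The symbol for oxygen appears 1 time in the SMILES.

1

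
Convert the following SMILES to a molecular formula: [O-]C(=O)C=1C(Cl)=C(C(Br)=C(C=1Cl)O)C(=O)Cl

Heavy atoms from the SMILES: 1 Br, 8 C, 3 Cl, 4 O.
Implicit hydrogens by atom environment:
  6 × C (aromatic): no H
  3 × Cl: no H
  2 × C: no H
  2 × O: no H
  1 × Br: no H
  1 × O: 1 H
  1 × O (charge -1): no H
  Total hydrogens = 1.
Net charge -1.
Molecular formula: C8HBrCl3O4-

C8HBrCl3O4-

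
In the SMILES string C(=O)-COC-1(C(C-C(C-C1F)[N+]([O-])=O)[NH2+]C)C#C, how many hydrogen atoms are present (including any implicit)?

16

Hydrogens are implicit in SMILES; fill each atom to its normal valence:
  5 × C: 1 H each → 5
  3 × C: 2 H each → 6
  3 × O: no H
  2 × C: no H
  1 × C: 3 H
  1 × F: no H
  1 × N (charge +1): 2 H
  1 × N (charge +1): no H
  1 × O (charge -1): no H
  Total hydrogens = 16.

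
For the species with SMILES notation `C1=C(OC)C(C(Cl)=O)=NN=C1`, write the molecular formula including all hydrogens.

C6H5ClN2O2

Heavy atoms from the SMILES: 6 C, 1 Cl, 2 N, 2 O.
Implicit hydrogens by atom environment:
  2 × C (aromatic): 1 H each → 2
  2 × C (aromatic): no H
  2 × N (aromatic): no H
  2 × O: no H
  1 × C: 3 H
  1 × C: no H
  1 × Cl: no H
  Total hydrogens = 5.
Molecular formula: C6H5ClN2O2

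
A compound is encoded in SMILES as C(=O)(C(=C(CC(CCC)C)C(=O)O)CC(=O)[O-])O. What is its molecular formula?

Heavy atoms from the SMILES: 12 C, 6 O.
Implicit hydrogens by atom environment:
  5 × C: no H
  4 × C: 2 H each → 8
  3 × O: no H
  2 × C: 3 H each → 6
  2 × O: 1 H each → 2
  1 × C: 1 H
  1 × O (charge -1): no H
  Total hydrogens = 17.
Net charge -1.
Molecular formula: C12H17O6-

C12H17O6-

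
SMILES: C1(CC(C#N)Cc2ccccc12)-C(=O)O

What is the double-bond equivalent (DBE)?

Molecular formula from the SMILES: C12H11NO2.
DoU = (2C + 2 + N − H − X)/2 = (2·12 + 2 + 1 − 11 − 0)/2 = 16/2 = 8.
(Structurally: 2 ring(s) + 6 π bond(s) = 8.)

8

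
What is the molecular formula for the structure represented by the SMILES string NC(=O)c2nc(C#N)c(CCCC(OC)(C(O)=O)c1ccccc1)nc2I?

C18H17IN4O4

Heavy atoms from the SMILES: 18 C, 1 I, 4 N, 4 O.
Implicit hydrogens by atom environment:
  5 × C (aromatic): 1 H each → 5
  5 × C (aromatic): no H
  4 × C: no H
  3 × C: 2 H each → 6
  3 × O: no H
  2 × N (aromatic): no H
  1 × C: 3 H
  1 × I: no H
  1 × N: 2 H
  1 × N: no H
  1 × O: 1 H
  Total hydrogens = 17.
Molecular formula: C18H17IN4O4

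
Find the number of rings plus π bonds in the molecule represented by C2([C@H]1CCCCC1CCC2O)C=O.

Molecular formula from the SMILES: C11H18O2.
DoU = (2C + 2 + N − H − X)/2 = (2·11 + 2 + 0 − 18 − 0)/2 = 6/2 = 3.
(Structurally: 2 ring(s) + 1 π bond(s) = 3.)

3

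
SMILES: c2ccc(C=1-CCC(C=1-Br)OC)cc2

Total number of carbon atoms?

12

The symbol for carbon appears 12 times in the SMILES. Lowercase c denotes aromatic carbon and counts toward C.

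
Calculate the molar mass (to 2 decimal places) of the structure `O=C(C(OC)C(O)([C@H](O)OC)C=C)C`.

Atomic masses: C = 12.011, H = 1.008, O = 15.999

Molecular formula: C9H16O5.
M = 9×12.011 + 16×1.008 + 5×15.999 = 204.22 g/mol.

204.22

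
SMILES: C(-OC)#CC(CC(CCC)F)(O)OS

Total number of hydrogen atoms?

15

Hydrogens are implicit in SMILES; fill each atom to its normal valence:
  3 × C: 2 H each → 6
  3 × C: no H
  2 × C: 3 H each → 6
  2 × O: no H
  1 × C: 1 H
  1 × F: no H
  1 × O: 1 H
  1 × S: 1 H
  Total hydrogens = 15.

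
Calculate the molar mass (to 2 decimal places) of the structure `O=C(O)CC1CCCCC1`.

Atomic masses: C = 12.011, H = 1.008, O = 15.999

142.20

Molecular formula: C8H14O2.
M = 8×12.011 + 14×1.008 + 2×15.999 = 142.20 g/mol.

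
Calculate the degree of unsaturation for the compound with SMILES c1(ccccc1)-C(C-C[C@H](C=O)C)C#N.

Molecular formula from the SMILES: C13H15NO.
DoU = (2C + 2 + N − H − X)/2 = (2·13 + 2 + 1 − 15 − 0)/2 = 14/2 = 7.
(Structurally: 1 ring(s) + 6 π bond(s) = 7.)

7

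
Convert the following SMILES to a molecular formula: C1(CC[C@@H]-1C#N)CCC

Heavy atoms from the SMILES: 8 C, 1 N.
Implicit hydrogens by atom environment:
  4 × C: 2 H each → 8
  2 × C: 1 H each → 2
  1 × C: 3 H
  1 × C: no H
  1 × N: no H
  Total hydrogens = 13.
Molecular formula: C8H13N

C8H13N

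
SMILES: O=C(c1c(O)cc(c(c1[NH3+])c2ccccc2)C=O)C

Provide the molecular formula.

Heavy atoms from the SMILES: 15 C, 1 N, 3 O.
Implicit hydrogens by atom environment:
  6 × C (aromatic): 1 H each → 6
  6 × C (aromatic): no H
  2 × O: no H
  1 × C: 3 H
  1 × C: 1 H
  1 × C: no H
  1 × N (charge +1): 3 H
  1 × O: 1 H
  Total hydrogens = 14.
Net charge +1.
Molecular formula: C15H14NO3+

C15H14NO3+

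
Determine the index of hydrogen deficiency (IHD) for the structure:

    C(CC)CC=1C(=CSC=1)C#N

5

Molecular formula from the SMILES: C9H11NS.
DoU = (2C + 2 + N − H − X)/2 = (2·9 + 2 + 1 − 11 − 0)/2 = 10/2 = 5.
(Structurally: 1 ring(s) + 4 π bond(s) = 5.)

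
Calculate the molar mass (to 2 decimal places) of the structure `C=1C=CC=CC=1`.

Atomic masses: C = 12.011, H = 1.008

Molecular formula: C6H6.
M = 6×12.011 + 6×1.008 = 78.11 g/mol.

78.11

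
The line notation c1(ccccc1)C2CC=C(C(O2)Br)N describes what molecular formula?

C11H12BrNO

Heavy atoms from the SMILES: 1 Br, 11 C, 1 N, 1 O.
Implicit hydrogens by atom environment:
  5 × C (aromatic): 1 H each → 5
  3 × C: 1 H each → 3
  1 × Br: no H
  1 × C: 2 H
  1 × C: no H
  1 × C (aromatic): no H
  1 × N: 2 H
  1 × O: no H
  Total hydrogens = 12.
Molecular formula: C11H12BrNO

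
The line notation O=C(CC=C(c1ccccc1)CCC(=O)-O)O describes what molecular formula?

Heavy atoms from the SMILES: 13 C, 4 O.
Implicit hydrogens by atom environment:
  5 × C (aromatic): 1 H each → 5
  3 × C: 2 H each → 6
  3 × C: no H
  2 × O: 1 H each → 2
  2 × O: no H
  1 × C: 1 H
  1 × C (aromatic): no H
  Total hydrogens = 14.
Molecular formula: C13H14O4

C13H14O4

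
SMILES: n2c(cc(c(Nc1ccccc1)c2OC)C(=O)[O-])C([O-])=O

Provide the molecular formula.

Heavy atoms from the SMILES: 14 C, 2 N, 5 O.
Implicit hydrogens by atom environment:
  6 × C (aromatic): 1 H each → 6
  5 × C (aromatic): no H
  3 × O: no H
  2 × C: no H
  2 × O (charge -1): no H
  1 × C: 3 H
  1 × N: 1 H
  1 × N (aromatic): no H
  Total hydrogens = 10.
Net charge -2.
Molecular formula: [C14H10N2O5]2-

[C14H10N2O5]2-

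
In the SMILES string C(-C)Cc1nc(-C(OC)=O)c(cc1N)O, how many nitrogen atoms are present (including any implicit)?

2

The symbol for nitrogen appears 2 times in the SMILES.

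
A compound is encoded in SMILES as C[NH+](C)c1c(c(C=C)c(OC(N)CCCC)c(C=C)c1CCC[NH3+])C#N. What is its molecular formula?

Heavy atoms from the SMILES: 21 C, 4 N, 1 O.
Implicit hydrogens by atom environment:
  8 × C: 2 H each → 16
  6 × C (aromatic): no H
  3 × C: 3 H each → 9
  3 × C: 1 H each → 3
  1 × C: no H
  1 × N (charge +1): 3 H
  1 × N: 2 H
  1 × N (charge +1): 1 H
  1 × N: no H
  1 × O: no H
  Total hydrogens = 34.
Net charge +2.
Molecular formula: [C21H34N4O]2+

[C21H34N4O]2+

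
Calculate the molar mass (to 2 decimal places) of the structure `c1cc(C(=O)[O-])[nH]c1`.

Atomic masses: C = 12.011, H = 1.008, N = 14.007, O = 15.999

Molecular formula: C5H4NO2-.
M = 5×12.011 + 4×1.008 + 1×14.007 + 2×15.999 = 110.09 g/mol.

110.09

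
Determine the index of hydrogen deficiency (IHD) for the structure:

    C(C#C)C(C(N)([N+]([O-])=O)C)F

3

Molecular formula from the SMILES: C6H9FN2O2.
DoU = (2C + 2 + N − H − X)/2 = (2·6 + 2 + 2 − 9 − 1)/2 = 6/2 = 3.
(Structurally: 0 ring(s) + 3 π bond(s) = 3.)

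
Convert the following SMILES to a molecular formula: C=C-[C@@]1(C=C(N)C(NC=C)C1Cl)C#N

C10H12ClN3

Heavy atoms from the SMILES: 10 C, 1 Cl, 3 N.
Implicit hydrogens by atom environment:
  5 × C: 1 H each → 5
  3 × C: no H
  2 × C: 2 H each → 4
  1 × Cl: no H
  1 × N: 2 H
  1 × N: 1 H
  1 × N: no H
  Total hydrogens = 12.
Molecular formula: C10H12ClN3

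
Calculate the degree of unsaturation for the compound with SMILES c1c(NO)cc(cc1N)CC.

4

Molecular formula from the SMILES: C8H12N2O.
DoU = (2C + 2 + N − H − X)/2 = (2·8 + 2 + 2 − 12 − 0)/2 = 8/2 = 4.
(Structurally: 1 ring(s) + 3 π bond(s) = 4.)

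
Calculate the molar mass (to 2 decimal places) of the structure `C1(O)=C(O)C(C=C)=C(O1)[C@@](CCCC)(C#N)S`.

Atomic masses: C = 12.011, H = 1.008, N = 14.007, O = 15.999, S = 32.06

Molecular formula: C12H15NO3S.
M = 12×12.011 + 15×1.008 + 1×14.007 + 3×15.999 + 1×32.06 = 253.32 g/mol.

253.32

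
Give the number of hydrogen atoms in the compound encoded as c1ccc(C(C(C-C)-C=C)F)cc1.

15

Hydrogens are implicit in SMILES; fill each atom to its normal valence:
  5 × C (aromatic): 1 H each → 5
  3 × C: 1 H each → 3
  2 × C: 2 H each → 4
  1 × C: 3 H
  1 × C (aromatic): no H
  1 × F: no H
  Total hydrogens = 15.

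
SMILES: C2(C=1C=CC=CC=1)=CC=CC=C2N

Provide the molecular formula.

Heavy atoms from the SMILES: 12 C, 1 N.
Implicit hydrogens by atom environment:
  9 × C (aromatic): 1 H each → 9
  3 × C (aromatic): no H
  1 × N: 2 H
  Total hydrogens = 11.
Molecular formula: C12H11N

C12H11N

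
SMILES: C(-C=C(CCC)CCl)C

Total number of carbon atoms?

The symbol for carbon appears 8 times in the SMILES. (Cl is a single chlorine, not C + l.)

8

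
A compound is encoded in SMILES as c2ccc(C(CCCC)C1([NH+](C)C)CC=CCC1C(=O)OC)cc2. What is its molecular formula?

C21H32NO2+

Heavy atoms from the SMILES: 21 C, 1 N, 2 O.
Implicit hydrogens by atom environment:
  5 × C: 2 H each → 10
  5 × C (aromatic): 1 H each → 5
  4 × C: 3 H each → 12
  4 × C: 1 H each → 4
  2 × C: no H
  2 × O: no H
  1 × C (aromatic): no H
  1 × N (charge +1): 1 H
  Total hydrogens = 32.
Net charge +1.
Molecular formula: C21H32NO2+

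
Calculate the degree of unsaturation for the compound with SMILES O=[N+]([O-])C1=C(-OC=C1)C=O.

Molecular formula from the SMILES: C5H3NO4.
DoU = (2C + 2 + N − H − X)/2 = (2·5 + 2 + 1 − 3 − 0)/2 = 10/2 = 5.
(Structurally: 1 ring(s) + 4 π bond(s) = 5.)

5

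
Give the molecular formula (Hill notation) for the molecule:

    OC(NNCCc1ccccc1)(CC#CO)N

C12H17N3O2

Heavy atoms from the SMILES: 12 C, 3 N, 2 O.
Implicit hydrogens by atom environment:
  5 × C (aromatic): 1 H each → 5
  3 × C: 2 H each → 6
  3 × C: no H
  2 × N: 1 H each → 2
  2 × O: 1 H each → 2
  1 × C (aromatic): no H
  1 × N: 2 H
  Total hydrogens = 17.
Molecular formula: C12H17N3O2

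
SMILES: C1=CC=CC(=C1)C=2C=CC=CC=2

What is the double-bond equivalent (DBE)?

Molecular formula from the SMILES: C12H10.
DoU = (2C + 2 + N − H − X)/2 = (2·12 + 2 + 0 − 10 − 0)/2 = 16/2 = 8.
(Structurally: 2 ring(s) + 6 π bond(s) = 8.)

8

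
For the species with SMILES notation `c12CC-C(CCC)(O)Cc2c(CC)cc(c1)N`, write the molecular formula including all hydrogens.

Heavy atoms from the SMILES: 15 C, 1 N, 1 O.
Implicit hydrogens by atom environment:
  6 × C: 2 H each → 12
  4 × C (aromatic): no H
  2 × C: 3 H each → 6
  2 × C (aromatic): 1 H each → 2
  1 × C: no H
  1 × N: 2 H
  1 × O: 1 H
  Total hydrogens = 23.
Molecular formula: C15H23NO

C15H23NO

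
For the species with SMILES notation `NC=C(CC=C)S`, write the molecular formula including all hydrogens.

Heavy atoms from the SMILES: 5 C, 1 N, 1 S.
Implicit hydrogens by atom environment:
  2 × C: 2 H each → 4
  2 × C: 1 H each → 2
  1 × C: no H
  1 × N: 2 H
  1 × S: 1 H
  Total hydrogens = 9.
Molecular formula: C5H9NS

C5H9NS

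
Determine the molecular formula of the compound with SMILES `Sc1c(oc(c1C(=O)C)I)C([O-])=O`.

C7H4IO4S-

Heavy atoms from the SMILES: 7 C, 1 I, 4 O, 1 S.
Implicit hydrogens by atom environment:
  4 × C (aromatic): no H
  2 × C: no H
  2 × O: no H
  1 × C: 3 H
  1 × I: no H
  1 × O (aromatic): no H
  1 × O (charge -1): no H
  1 × S: 1 H
  Total hydrogens = 4.
Net charge -1.
Molecular formula: C7H4IO4S-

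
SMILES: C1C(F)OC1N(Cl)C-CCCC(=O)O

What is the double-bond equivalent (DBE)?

Molecular formula from the SMILES: C8H13ClFNO3.
DoU = (2C + 2 + N − H − X)/2 = (2·8 + 2 + 1 − 13 − 2)/2 = 4/2 = 2.
(Structurally: 1 ring(s) + 1 π bond(s) = 2.)

2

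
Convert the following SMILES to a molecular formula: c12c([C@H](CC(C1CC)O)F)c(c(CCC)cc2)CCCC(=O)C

Heavy atoms from the SMILES: 20 C, 1 F, 2 O.
Implicit hydrogens by atom environment:
  7 × C: 2 H each → 14
  4 × C (aromatic): no H
  3 × C: 3 H each → 9
  3 × C: 1 H each → 3
  2 × C (aromatic): 1 H each → 2
  1 × C: no H
  1 × F: no H
  1 × O: 1 H
  1 × O: no H
  Total hydrogens = 29.
Molecular formula: C20H29FO2

C20H29FO2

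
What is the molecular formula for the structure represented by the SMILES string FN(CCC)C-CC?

C6H14FN

Heavy atoms from the SMILES: 6 C, 1 F, 1 N.
Implicit hydrogens by atom environment:
  4 × C: 2 H each → 8
  2 × C: 3 H each → 6
  1 × F: no H
  1 × N: no H
  Total hydrogens = 14.
Molecular formula: C6H14FN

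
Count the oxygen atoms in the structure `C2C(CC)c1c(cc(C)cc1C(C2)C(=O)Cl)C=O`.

The symbol for oxygen appears 2 times in the SMILES.

2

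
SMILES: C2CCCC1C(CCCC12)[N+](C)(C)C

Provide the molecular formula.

Heavy atoms from the SMILES: 13 C, 1 N.
Implicit hydrogens by atom environment:
  7 × C: 2 H each → 14
  3 × C: 3 H each → 9
  3 × C: 1 H each → 3
  1 × N (charge +1): no H
  Total hydrogens = 26.
Net charge +1.
Molecular formula: C13H26N+

C13H26N+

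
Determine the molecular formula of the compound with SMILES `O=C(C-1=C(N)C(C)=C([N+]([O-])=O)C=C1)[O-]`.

Heavy atoms from the SMILES: 8 C, 2 N, 4 O.
Implicit hydrogens by atom environment:
  4 × C (aromatic): no H
  2 × C (aromatic): 1 H each → 2
  2 × O: no H
  2 × O (charge -1): no H
  1 × C: 3 H
  1 × C: no H
  1 × N: 2 H
  1 × N (charge +1): no H
  Total hydrogens = 7.
Net charge -1.
Molecular formula: C8H7N2O4-

C8H7N2O4-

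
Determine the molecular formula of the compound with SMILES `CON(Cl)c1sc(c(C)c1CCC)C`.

Heavy atoms from the SMILES: 10 C, 1 Cl, 1 N, 1 O, 1 S.
Implicit hydrogens by atom environment:
  4 × C: 3 H each → 12
  4 × C (aromatic): no H
  2 × C: 2 H each → 4
  1 × Cl: no H
  1 × N: no H
  1 × O: no H
  1 × S (aromatic): no H
  Total hydrogens = 16.
Molecular formula: C10H16ClNOS

C10H16ClNOS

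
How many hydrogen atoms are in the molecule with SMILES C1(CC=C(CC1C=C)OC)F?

13

Hydrogens are implicit in SMILES; fill each atom to its normal valence:
  4 × C: 1 H each → 4
  3 × C: 2 H each → 6
  1 × C: 3 H
  1 × C: no H
  1 × F: no H
  1 × O: no H
  Total hydrogens = 13.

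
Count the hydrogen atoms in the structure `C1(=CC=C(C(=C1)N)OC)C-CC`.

Hydrogens are implicit in SMILES; fill each atom to its normal valence:
  3 × C (aromatic): 1 H each → 3
  3 × C (aromatic): no H
  2 × C: 3 H each → 6
  2 × C: 2 H each → 4
  1 × N: 2 H
  1 × O: no H
  Total hydrogens = 15.

15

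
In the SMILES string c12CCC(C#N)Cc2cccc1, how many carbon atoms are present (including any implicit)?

11

The symbol for carbon appears 11 times in the SMILES. Lowercase c denotes aromatic carbon and counts toward C.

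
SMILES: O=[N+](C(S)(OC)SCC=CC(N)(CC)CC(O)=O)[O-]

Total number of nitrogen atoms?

The symbol for nitrogen appears 2 times in the SMILES.

2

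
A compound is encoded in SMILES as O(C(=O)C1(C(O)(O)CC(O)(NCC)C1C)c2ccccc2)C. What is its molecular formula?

C16H23NO5

Heavy atoms from the SMILES: 16 C, 1 N, 5 O.
Implicit hydrogens by atom environment:
  5 × C (aromatic): 1 H each → 5
  4 × C: no H
  3 × C: 3 H each → 9
  3 × O: 1 H each → 3
  2 × C: 2 H each → 4
  2 × O: no H
  1 × C: 1 H
  1 × C (aromatic): no H
  1 × N: 1 H
  Total hydrogens = 23.
Molecular formula: C16H23NO5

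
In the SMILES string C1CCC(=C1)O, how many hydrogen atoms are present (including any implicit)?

8

Hydrogens are implicit in SMILES; fill each atom to its normal valence:
  3 × C: 2 H each → 6
  1 × C: 1 H
  1 × C: no H
  1 × O: 1 H
  Total hydrogens = 8.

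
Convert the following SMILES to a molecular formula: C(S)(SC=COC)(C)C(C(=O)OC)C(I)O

Heavy atoms from the SMILES: 9 C, 1 I, 4 O, 2 S.
Implicit hydrogens by atom environment:
  4 × C: 1 H each → 4
  3 × C: 3 H each → 9
  3 × O: no H
  2 × C: no H
  1 × I: no H
  1 × O: 1 H
  1 × S: 1 H
  1 × S: no H
  Total hydrogens = 15.
Molecular formula: C9H15IO4S2

C9H15IO4S2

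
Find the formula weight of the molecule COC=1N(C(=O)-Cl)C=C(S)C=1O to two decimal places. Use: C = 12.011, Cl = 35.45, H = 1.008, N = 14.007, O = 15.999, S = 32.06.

Molecular formula: C6H6ClNO3S.
M = 6×12.011 + 1×35.45 + 6×1.008 + 1×14.007 + 3×15.999 + 1×32.06 = 207.63 g/mol.

207.63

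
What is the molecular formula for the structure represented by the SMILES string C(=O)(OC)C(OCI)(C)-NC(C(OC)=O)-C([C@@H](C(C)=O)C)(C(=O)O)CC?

C16H26INO8

Heavy atoms from the SMILES: 16 C, 1 I, 1 N, 8 O.
Implicit hydrogens by atom environment:
  7 × O: no H
  6 × C: 3 H each → 18
  6 × C: no H
  2 × C: 2 H each → 4
  2 × C: 1 H each → 2
  1 × I: no H
  1 × N: 1 H
  1 × O: 1 H
  Total hydrogens = 26.
Molecular formula: C16H26INO8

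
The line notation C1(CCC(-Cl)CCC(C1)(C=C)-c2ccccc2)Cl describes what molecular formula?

Heavy atoms from the SMILES: 16 C, 2 Cl.
Implicit hydrogens by atom environment:
  6 × C: 2 H each → 12
  5 × C (aromatic): 1 H each → 5
  3 × C: 1 H each → 3
  2 × Cl: no H
  1 × C: no H
  1 × C (aromatic): no H
  Total hydrogens = 20.
Molecular formula: C16H20Cl2

C16H20Cl2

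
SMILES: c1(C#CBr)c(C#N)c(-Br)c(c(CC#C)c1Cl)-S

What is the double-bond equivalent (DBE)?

Molecular formula from the SMILES: C12H4Br2ClNS.
DoU = (2C + 2 + N − H − X)/2 = (2·12 + 2 + 1 − 4 − 3)/2 = 20/2 = 10.
(Structurally: 1 ring(s) + 9 π bond(s) = 10.)

10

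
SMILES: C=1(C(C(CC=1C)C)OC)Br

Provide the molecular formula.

Heavy atoms from the SMILES: 1 Br, 8 C, 1 O.
Implicit hydrogens by atom environment:
  3 × C: 3 H each → 9
  2 × C: 1 H each → 2
  2 × C: no H
  1 × Br: no H
  1 × C: 2 H
  1 × O: no H
  Total hydrogens = 13.
Molecular formula: C8H13BrO

C8H13BrO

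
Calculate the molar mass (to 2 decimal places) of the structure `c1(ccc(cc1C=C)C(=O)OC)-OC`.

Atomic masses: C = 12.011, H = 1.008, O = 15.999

192.21

Molecular formula: C11H12O3.
M = 11×12.011 + 12×1.008 + 3×15.999 = 192.21 g/mol.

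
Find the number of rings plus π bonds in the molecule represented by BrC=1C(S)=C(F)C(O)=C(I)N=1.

4

Molecular formula from the SMILES: C5H2BrFINOS.
DoU = (2C + 2 + N − H − X)/2 = (2·5 + 2 + 1 − 2 − 3)/2 = 8/2 = 4.
(Structurally: 1 ring(s) + 3 π bond(s) = 4.)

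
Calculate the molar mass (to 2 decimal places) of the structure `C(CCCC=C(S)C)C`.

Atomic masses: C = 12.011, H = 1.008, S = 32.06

Molecular formula: C8H16S.
M = 8×12.011 + 16×1.008 + 1×32.06 = 144.28 g/mol.

144.28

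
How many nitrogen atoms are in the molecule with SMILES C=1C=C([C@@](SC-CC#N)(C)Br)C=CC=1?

1

The symbol for nitrogen appears 1 time in the SMILES.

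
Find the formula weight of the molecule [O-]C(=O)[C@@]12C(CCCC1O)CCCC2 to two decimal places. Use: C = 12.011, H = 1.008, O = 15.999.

197.25

Molecular formula: C11H17O3-.
M = 11×12.011 + 17×1.008 + 3×15.999 = 197.25 g/mol.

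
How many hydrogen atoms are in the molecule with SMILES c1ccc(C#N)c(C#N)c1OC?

6

Hydrogens are implicit in SMILES; fill each atom to its normal valence:
  3 × C (aromatic): 1 H each → 3
  3 × C (aromatic): no H
  2 × C: no H
  2 × N: no H
  1 × C: 3 H
  1 × O: no H
  Total hydrogens = 6.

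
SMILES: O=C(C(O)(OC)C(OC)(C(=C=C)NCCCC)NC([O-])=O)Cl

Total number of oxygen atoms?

6

The symbol for oxygen appears 6 times in the SMILES.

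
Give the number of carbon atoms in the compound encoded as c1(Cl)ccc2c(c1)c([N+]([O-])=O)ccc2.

10

The symbol for carbon appears 10 times in the SMILES. Lowercase c denotes aromatic carbon and counts toward C.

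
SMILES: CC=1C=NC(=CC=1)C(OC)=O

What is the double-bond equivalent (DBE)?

Molecular formula from the SMILES: C8H9NO2.
DoU = (2C + 2 + N − H − X)/2 = (2·8 + 2 + 1 − 9 − 0)/2 = 10/2 = 5.
(Structurally: 1 ring(s) + 4 π bond(s) = 5.)

5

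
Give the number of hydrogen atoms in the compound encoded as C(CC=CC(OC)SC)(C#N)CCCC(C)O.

23

Hydrogens are implicit in SMILES; fill each atom to its normal valence:
  5 × C: 1 H each → 5
  4 × C: 2 H each → 8
  3 × C: 3 H each → 9
  1 × C: no H
  1 × N: no H
  1 × O: 1 H
  1 × O: no H
  1 × S: no H
  Total hydrogens = 23.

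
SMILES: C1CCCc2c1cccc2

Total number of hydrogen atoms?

12

Hydrogens are implicit in SMILES; fill each atom to its normal valence:
  4 × C: 2 H each → 8
  4 × C (aromatic): 1 H each → 4
  2 × C (aromatic): no H
  Total hydrogens = 12.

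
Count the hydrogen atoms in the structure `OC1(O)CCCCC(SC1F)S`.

13

Hydrogens are implicit in SMILES; fill each atom to its normal valence:
  4 × C: 2 H each → 8
  2 × C: 1 H each → 2
  2 × O: 1 H each → 2
  1 × C: no H
  1 × F: no H
  1 × S: 1 H
  1 × S: no H
  Total hydrogens = 13.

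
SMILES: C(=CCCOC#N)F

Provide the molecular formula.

Heavy atoms from the SMILES: 5 C, 1 F, 1 N, 1 O.
Implicit hydrogens by atom environment:
  2 × C: 2 H each → 4
  2 × C: 1 H each → 2
  1 × C: no H
  1 × F: no H
  1 × N: no H
  1 × O: no H
  Total hydrogens = 6.
Molecular formula: C5H6FNO

C5H6FNO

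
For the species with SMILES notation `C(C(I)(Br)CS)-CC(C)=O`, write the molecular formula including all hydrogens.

C6H10BrIOS

Heavy atoms from the SMILES: 1 Br, 6 C, 1 I, 1 O, 1 S.
Implicit hydrogens by atom environment:
  3 × C: 2 H each → 6
  2 × C: no H
  1 × Br: no H
  1 × C: 3 H
  1 × I: no H
  1 × O: no H
  1 × S: 1 H
  Total hydrogens = 10.
Molecular formula: C6H10BrIOS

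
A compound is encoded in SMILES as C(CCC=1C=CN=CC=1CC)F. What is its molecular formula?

C10H14FN

Heavy atoms from the SMILES: 10 C, 1 F, 1 N.
Implicit hydrogens by atom environment:
  4 × C: 2 H each → 8
  3 × C (aromatic): 1 H each → 3
  2 × C (aromatic): no H
  1 × C: 3 H
  1 × F: no H
  1 × N (aromatic): no H
  Total hydrogens = 14.
Molecular formula: C10H14FN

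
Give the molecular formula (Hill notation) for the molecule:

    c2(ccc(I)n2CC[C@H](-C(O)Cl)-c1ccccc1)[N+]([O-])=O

C14H14ClIN2O3

Heavy atoms from the SMILES: 14 C, 1 Cl, 1 I, 2 N, 3 O.
Implicit hydrogens by atom environment:
  7 × C (aromatic): 1 H each → 7
  3 × C (aromatic): no H
  2 × C: 2 H each → 4
  2 × C: 1 H each → 2
  1 × Cl: no H
  1 × I: no H
  1 × N (aromatic): no H
  1 × N (charge +1): no H
  1 × O: 1 H
  1 × O: no H
  1 × O (charge -1): no H
  Total hydrogens = 14.
Molecular formula: C14H14ClIN2O3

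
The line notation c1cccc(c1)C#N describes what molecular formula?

C7H5N

Heavy atoms from the SMILES: 7 C, 1 N.
Implicit hydrogens by atom environment:
  5 × C (aromatic): 1 H each → 5
  1 × C (aromatic): no H
  1 × C: no H
  1 × N: no H
  Total hydrogens = 5.
Molecular formula: C7H5N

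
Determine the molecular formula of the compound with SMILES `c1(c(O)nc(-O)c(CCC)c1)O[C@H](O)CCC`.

Heavy atoms from the SMILES: 12 C, 1 N, 4 O.
Implicit hydrogens by atom environment:
  4 × C: 2 H each → 8
  4 × C (aromatic): no H
  3 × O: 1 H each → 3
  2 × C: 3 H each → 6
  1 × C (aromatic): 1 H
  1 × C: 1 H
  1 × N (aromatic): no H
  1 × O: no H
  Total hydrogens = 19.
Molecular formula: C12H19NO4

C12H19NO4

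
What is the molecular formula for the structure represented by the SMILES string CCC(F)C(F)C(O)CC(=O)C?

C8H14F2O2

Heavy atoms from the SMILES: 8 C, 2 F, 2 O.
Implicit hydrogens by atom environment:
  3 × C: 1 H each → 3
  2 × C: 3 H each → 6
  2 × C: 2 H each → 4
  2 × F: no H
  1 × C: no H
  1 × O: 1 H
  1 × O: no H
  Total hydrogens = 14.
Molecular formula: C8H14F2O2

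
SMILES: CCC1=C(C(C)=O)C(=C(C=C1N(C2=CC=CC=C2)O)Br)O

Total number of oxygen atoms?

3

The symbol for oxygen appears 3 times in the SMILES.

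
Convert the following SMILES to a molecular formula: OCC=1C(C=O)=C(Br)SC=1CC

C8H9BrO2S

Heavy atoms from the SMILES: 1 Br, 8 C, 2 O, 1 S.
Implicit hydrogens by atom environment:
  4 × C (aromatic): no H
  2 × C: 2 H each → 4
  1 × Br: no H
  1 × C: 3 H
  1 × C: 1 H
  1 × O: 1 H
  1 × O: no H
  1 × S (aromatic): no H
  Total hydrogens = 9.
Molecular formula: C8H9BrO2S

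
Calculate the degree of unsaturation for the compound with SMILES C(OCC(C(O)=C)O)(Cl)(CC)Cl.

Molecular formula from the SMILES: C7H12Cl2O3.
DoU = (2C + 2 + N − H − X)/2 = (2·7 + 2 + 0 − 12 − 2)/2 = 2/2 = 1.
(Structurally: 0 ring(s) + 1 π bond(s) = 1.)

1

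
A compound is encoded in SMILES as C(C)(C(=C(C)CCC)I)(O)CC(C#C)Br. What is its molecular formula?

Heavy atoms from the SMILES: 1 Br, 12 C, 1 I, 1 O.
Implicit hydrogens by atom environment:
  4 × C: no H
  3 × C: 3 H each → 9
  3 × C: 2 H each → 6
  2 × C: 1 H each → 2
  1 × Br: no H
  1 × I: no H
  1 × O: 1 H
  Total hydrogens = 18.
Molecular formula: C12H18BrIO

C12H18BrIO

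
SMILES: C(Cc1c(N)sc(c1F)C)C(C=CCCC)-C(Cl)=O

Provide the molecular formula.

C14H19ClFNOS

Heavy atoms from the SMILES: 14 C, 1 Cl, 1 F, 1 N, 1 O, 1 S.
Implicit hydrogens by atom environment:
  4 × C: 2 H each → 8
  4 × C (aromatic): no H
  3 × C: 1 H each → 3
  2 × C: 3 H each → 6
  1 × C: no H
  1 × Cl: no H
  1 × F: no H
  1 × N: 2 H
  1 × O: no H
  1 × S (aromatic): no H
  Total hydrogens = 19.
Molecular formula: C14H19ClFNOS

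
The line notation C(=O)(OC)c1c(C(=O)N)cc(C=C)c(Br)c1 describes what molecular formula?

C11H10BrNO3

Heavy atoms from the SMILES: 1 Br, 11 C, 1 N, 3 O.
Implicit hydrogens by atom environment:
  4 × C (aromatic): no H
  3 × O: no H
  2 × C (aromatic): 1 H each → 2
  2 × C: no H
  1 × Br: no H
  1 × C: 3 H
  1 × C: 2 H
  1 × C: 1 H
  1 × N: 2 H
  Total hydrogens = 10.
Molecular formula: C11H10BrNO3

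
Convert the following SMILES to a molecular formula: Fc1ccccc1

C6H5F

Heavy atoms from the SMILES: 6 C, 1 F.
Implicit hydrogens by atom environment:
  5 × C (aromatic): 1 H each → 5
  1 × C (aromatic): no H
  1 × F: no H
  Total hydrogens = 5.
Molecular formula: C6H5F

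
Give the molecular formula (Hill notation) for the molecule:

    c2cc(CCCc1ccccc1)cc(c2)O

C15H16O

Heavy atoms from the SMILES: 15 C, 1 O.
Implicit hydrogens by atom environment:
  9 × C (aromatic): 1 H each → 9
  3 × C: 2 H each → 6
  3 × C (aromatic): no H
  1 × O: 1 H
  Total hydrogens = 16.
Molecular formula: C15H16O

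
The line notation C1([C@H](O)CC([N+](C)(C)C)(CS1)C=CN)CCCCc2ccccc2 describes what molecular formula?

C20H33N2OS+

Heavy atoms from the SMILES: 20 C, 2 N, 1 O, 1 S.
Implicit hydrogens by atom environment:
  6 × C: 2 H each → 12
  5 × C (aromatic): 1 H each → 5
  4 × C: 1 H each → 4
  3 × C: 3 H each → 9
  1 × C: no H
  1 × C (aromatic): no H
  1 × N: 2 H
  1 × N (charge +1): no H
  1 × O: 1 H
  1 × S: no H
  Total hydrogens = 33.
Net charge +1.
Molecular formula: C20H33N2OS+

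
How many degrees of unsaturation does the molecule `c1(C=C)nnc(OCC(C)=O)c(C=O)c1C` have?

Molecular formula from the SMILES: C11H12N2O3.
DoU = (2C + 2 + N − H − X)/2 = (2·11 + 2 + 2 − 12 − 0)/2 = 14/2 = 7.
(Structurally: 1 ring(s) + 6 π bond(s) = 7.)

7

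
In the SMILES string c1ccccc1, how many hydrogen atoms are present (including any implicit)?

Hydrogens are implicit in SMILES; fill each atom to its normal valence:
  6 × C (aromatic): 1 H each → 6
  Total hydrogens = 6.

6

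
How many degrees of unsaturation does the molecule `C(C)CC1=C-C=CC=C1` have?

4

Molecular formula from the SMILES: C9H12.
DoU = (2C + 2 + N − H − X)/2 = (2·9 + 2 + 0 − 12 − 0)/2 = 8/2 = 4.
(Structurally: 1 ring(s) + 3 π bond(s) = 4.)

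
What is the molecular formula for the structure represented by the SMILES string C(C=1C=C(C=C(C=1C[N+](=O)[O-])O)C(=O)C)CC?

Heavy atoms from the SMILES: 12 C, 1 N, 4 O.
Implicit hydrogens by atom environment:
  4 × C (aromatic): no H
  3 × C: 2 H each → 6
  2 × C: 3 H each → 6
  2 × C (aromatic): 1 H each → 2
  2 × O: no H
  1 × C: no H
  1 × N (charge +1): no H
  1 × O: 1 H
  1 × O (charge -1): no H
  Total hydrogens = 15.
Molecular formula: C12H15NO4

C12H15NO4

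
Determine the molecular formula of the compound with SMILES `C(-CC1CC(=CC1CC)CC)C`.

C12H22

Heavy atoms from the SMILES: 12 C.
Implicit hydrogens by atom environment:
  5 × C: 2 H each → 10
  3 × C: 3 H each → 9
  3 × C: 1 H each → 3
  1 × C: no H
  Total hydrogens = 22.
Molecular formula: C12H22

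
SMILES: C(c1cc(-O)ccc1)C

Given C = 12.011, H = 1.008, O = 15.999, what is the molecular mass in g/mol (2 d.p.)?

122.17

Molecular formula: C8H10O.
M = 8×12.011 + 10×1.008 + 1×15.999 = 122.17 g/mol.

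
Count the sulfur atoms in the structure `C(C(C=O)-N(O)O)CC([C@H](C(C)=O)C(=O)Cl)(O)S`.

The symbol for sulfur appears 1 time in the SMILES.

1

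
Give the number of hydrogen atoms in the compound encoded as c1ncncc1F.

3

Hydrogens are implicit in SMILES; fill each atom to its normal valence:
  3 × C (aromatic): 1 H each → 3
  2 × N (aromatic): no H
  1 × C (aromatic): no H
  1 × F: no H
  Total hydrogens = 3.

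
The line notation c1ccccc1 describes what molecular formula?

Heavy atoms from the SMILES: 6 C.
Implicit hydrogens by atom environment:
  6 × C (aromatic): 1 H each → 6
  Total hydrogens = 6.
Molecular formula: C6H6

C6H6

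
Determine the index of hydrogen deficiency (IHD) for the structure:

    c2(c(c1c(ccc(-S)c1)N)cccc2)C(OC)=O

9

Molecular formula from the SMILES: C14H13NO2S.
DoU = (2C + 2 + N − H − X)/2 = (2·14 + 2 + 1 − 13 − 0)/2 = 18/2 = 9.
(Structurally: 2 ring(s) + 7 π bond(s) = 9.)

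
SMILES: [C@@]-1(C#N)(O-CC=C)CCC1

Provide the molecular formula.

C8H11NO

Heavy atoms from the SMILES: 8 C, 1 N, 1 O.
Implicit hydrogens by atom environment:
  5 × C: 2 H each → 10
  2 × C: no H
  1 × C: 1 H
  1 × N: no H
  1 × O: no H
  Total hydrogens = 11.
Molecular formula: C8H11NO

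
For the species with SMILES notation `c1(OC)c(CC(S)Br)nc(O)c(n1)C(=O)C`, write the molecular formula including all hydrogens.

Heavy atoms from the SMILES: 1 Br, 9 C, 2 N, 3 O, 1 S.
Implicit hydrogens by atom environment:
  4 × C (aromatic): no H
  2 × C: 3 H each → 6
  2 × N (aromatic): no H
  2 × O: no H
  1 × Br: no H
  1 × C: 2 H
  1 × C: 1 H
  1 × C: no H
  1 × O: 1 H
  1 × S: 1 H
  Total hydrogens = 11.
Molecular formula: C9H11BrN2O3S

C9H11BrN2O3S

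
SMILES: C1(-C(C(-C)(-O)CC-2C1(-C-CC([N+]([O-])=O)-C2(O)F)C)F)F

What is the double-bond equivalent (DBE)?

Molecular formula from the SMILES: C12H18F3NO4.
DoU = (2C + 2 + N − H − X)/2 = (2·12 + 2 + 1 − 18 − 3)/2 = 6/2 = 3.
(Structurally: 2 ring(s) + 1 π bond(s) = 3.)

3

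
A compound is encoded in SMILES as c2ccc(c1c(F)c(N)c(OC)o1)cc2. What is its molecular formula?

Heavy atoms from the SMILES: 11 C, 1 F, 1 N, 2 O.
Implicit hydrogens by atom environment:
  5 × C (aromatic): 1 H each → 5
  5 × C (aromatic): no H
  1 × C: 3 H
  1 × F: no H
  1 × N: 2 H
  1 × O (aromatic): no H
  1 × O: no H
  Total hydrogens = 10.
Molecular formula: C11H10FNO2

C11H10FNO2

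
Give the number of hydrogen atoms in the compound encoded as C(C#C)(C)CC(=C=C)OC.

Hydrogens are implicit in SMILES; fill each atom to its normal valence:
  3 × C: no H
  2 × C: 3 H each → 6
  2 × C: 2 H each → 4
  2 × C: 1 H each → 2
  1 × O: no H
  Total hydrogens = 12.

12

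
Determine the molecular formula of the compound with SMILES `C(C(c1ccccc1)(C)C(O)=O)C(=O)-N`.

Heavy atoms from the SMILES: 11 C, 1 N, 3 O.
Implicit hydrogens by atom environment:
  5 × C (aromatic): 1 H each → 5
  3 × C: no H
  2 × O: no H
  1 × C: 3 H
  1 × C: 2 H
  1 × C (aromatic): no H
  1 × N: 2 H
  1 × O: 1 H
  Total hydrogens = 13.
Molecular formula: C11H13NO3

C11H13NO3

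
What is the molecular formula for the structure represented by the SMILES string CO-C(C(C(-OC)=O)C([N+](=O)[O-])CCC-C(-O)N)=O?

C10H18N2O7

Heavy atoms from the SMILES: 10 C, 2 N, 7 O.
Implicit hydrogens by atom environment:
  5 × O: no H
  3 × C: 2 H each → 6
  3 × C: 1 H each → 3
  2 × C: 3 H each → 6
  2 × C: no H
  1 × N: 2 H
  1 × N (charge +1): no H
  1 × O: 1 H
  1 × O (charge -1): no H
  Total hydrogens = 18.
Molecular formula: C10H18N2O7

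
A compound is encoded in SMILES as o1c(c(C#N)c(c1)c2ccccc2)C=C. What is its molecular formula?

C13H9NO

Heavy atoms from the SMILES: 13 C, 1 N, 1 O.
Implicit hydrogens by atom environment:
  6 × C (aromatic): 1 H each → 6
  4 × C (aromatic): no H
  1 × C: 2 H
  1 × C: 1 H
  1 × C: no H
  1 × N: no H
  1 × O (aromatic): no H
  Total hydrogens = 9.
Molecular formula: C13H9NO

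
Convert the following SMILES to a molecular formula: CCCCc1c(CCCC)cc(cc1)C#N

C15H21N

Heavy atoms from the SMILES: 15 C, 1 N.
Implicit hydrogens by atom environment:
  6 × C: 2 H each → 12
  3 × C (aromatic): 1 H each → 3
  3 × C (aromatic): no H
  2 × C: 3 H each → 6
  1 × C: no H
  1 × N: no H
  Total hydrogens = 21.
Molecular formula: C15H21N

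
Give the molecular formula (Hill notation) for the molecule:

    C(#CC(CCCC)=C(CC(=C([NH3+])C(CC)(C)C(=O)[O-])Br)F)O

Heavy atoms from the SMILES: 1 Br, 16 C, 1 F, 1 N, 3 O.
Implicit hydrogens by atom environment:
  8 × C: no H
  5 × C: 2 H each → 10
  3 × C: 3 H each → 9
  1 × Br: no H
  1 × F: no H
  1 × N (charge +1): 3 H
  1 × O: 1 H
  1 × O: no H
  1 × O (charge -1): no H
  Total hydrogens = 23.
Molecular formula: C16H23BrFNO3

C16H23BrFNO3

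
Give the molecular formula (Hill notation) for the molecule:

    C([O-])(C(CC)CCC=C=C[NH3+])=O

C9H15NO2

Heavy atoms from the SMILES: 9 C, 1 N, 2 O.
Implicit hydrogens by atom environment:
  3 × C: 2 H each → 6
  3 × C: 1 H each → 3
  2 × C: no H
  1 × C: 3 H
  1 × N (charge +1): 3 H
  1 × O: no H
  1 × O (charge -1): no H
  Total hydrogens = 15.
Molecular formula: C9H15NO2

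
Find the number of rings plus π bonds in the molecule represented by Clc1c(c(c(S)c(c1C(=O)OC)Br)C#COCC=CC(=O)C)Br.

9

Molecular formula from the SMILES: C15H11Br2ClO4S.
DoU = (2C + 2 + N − H − X)/2 = (2·15 + 2 + 0 − 11 − 3)/2 = 18/2 = 9.
(Structurally: 1 ring(s) + 8 π bond(s) = 9.)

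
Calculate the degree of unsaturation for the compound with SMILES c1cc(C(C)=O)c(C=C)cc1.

6

Molecular formula from the SMILES: C10H10O.
DoU = (2C + 2 + N − H − X)/2 = (2·10 + 2 + 0 − 10 − 0)/2 = 12/2 = 6.
(Structurally: 1 ring(s) + 5 π bond(s) = 6.)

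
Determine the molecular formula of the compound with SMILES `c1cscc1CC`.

Heavy atoms from the SMILES: 6 C, 1 S.
Implicit hydrogens by atom environment:
  3 × C (aromatic): 1 H each → 3
  1 × C: 3 H
  1 × C: 2 H
  1 × C (aromatic): no H
  1 × S (aromatic): no H
  Total hydrogens = 8.
Molecular formula: C6H8S

C6H8S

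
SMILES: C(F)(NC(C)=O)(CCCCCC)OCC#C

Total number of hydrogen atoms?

Hydrogens are implicit in SMILES; fill each atom to its normal valence:
  6 × C: 2 H each → 12
  3 × C: no H
  2 × C: 3 H each → 6
  2 × O: no H
  1 × C: 1 H
  1 × F: no H
  1 × N: 1 H
  Total hydrogens = 20.

20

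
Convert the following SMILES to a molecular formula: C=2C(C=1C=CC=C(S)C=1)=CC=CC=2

Heavy atoms from the SMILES: 12 C, 1 S.
Implicit hydrogens by atom environment:
  9 × C (aromatic): 1 H each → 9
  3 × C (aromatic): no H
  1 × S: 1 H
  Total hydrogens = 10.
Molecular formula: C12H10S

C12H10S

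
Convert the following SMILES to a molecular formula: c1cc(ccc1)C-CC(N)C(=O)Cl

Heavy atoms from the SMILES: 10 C, 1 Cl, 1 N, 1 O.
Implicit hydrogens by atom environment:
  5 × C (aromatic): 1 H each → 5
  2 × C: 2 H each → 4
  1 × C: 1 H
  1 × C (aromatic): no H
  1 × C: no H
  1 × Cl: no H
  1 × N: 2 H
  1 × O: no H
  Total hydrogens = 12.
Molecular formula: C10H12ClNO

C10H12ClNO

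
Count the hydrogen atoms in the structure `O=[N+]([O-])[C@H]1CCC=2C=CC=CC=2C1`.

11

Hydrogens are implicit in SMILES; fill each atom to its normal valence:
  4 × C (aromatic): 1 H each → 4
  3 × C: 2 H each → 6
  2 × C (aromatic): no H
  1 × C: 1 H
  1 × N (charge +1): no H
  1 × O: no H
  1 × O (charge -1): no H
  Total hydrogens = 11.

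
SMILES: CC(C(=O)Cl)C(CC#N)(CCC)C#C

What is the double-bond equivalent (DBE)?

5

Molecular formula from the SMILES: C11H14ClNO.
DoU = (2C + 2 + N − H − X)/2 = (2·11 + 2 + 1 − 14 − 1)/2 = 10/2 = 5.
(Structurally: 0 ring(s) + 5 π bond(s) = 5.)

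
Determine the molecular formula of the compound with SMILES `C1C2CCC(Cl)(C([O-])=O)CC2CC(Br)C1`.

C11H15BrClO2-

Heavy atoms from the SMILES: 1 Br, 11 C, 1 Cl, 2 O.
Implicit hydrogens by atom environment:
  6 × C: 2 H each → 12
  3 × C: 1 H each → 3
  2 × C: no H
  1 × Br: no H
  1 × Cl: no H
  1 × O: no H
  1 × O (charge -1): no H
  Total hydrogens = 15.
Net charge -1.
Molecular formula: C11H15BrClO2-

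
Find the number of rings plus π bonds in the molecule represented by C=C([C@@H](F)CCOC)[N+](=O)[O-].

2

Molecular formula from the SMILES: C6H10FNO3.
DoU = (2C + 2 + N − H − X)/2 = (2·6 + 2 + 1 − 10 − 1)/2 = 4/2 = 2.
(Structurally: 0 ring(s) + 2 π bond(s) = 2.)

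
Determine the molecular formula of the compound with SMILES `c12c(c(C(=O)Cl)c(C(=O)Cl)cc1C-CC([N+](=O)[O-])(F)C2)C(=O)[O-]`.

Heavy atoms from the SMILES: 13 C, 2 Cl, 1 F, 1 N, 6 O.
Implicit hydrogens by atom environment:
  5 × C (aromatic): no H
  4 × C: no H
  4 × O: no H
  3 × C: 2 H each → 6
  2 × Cl: no H
  2 × O (charge -1): no H
  1 × C (aromatic): 1 H
  1 × F: no H
  1 × N (charge +1): no H
  Total hydrogens = 7.
Net charge -1.
Molecular formula: C13H7Cl2FNO6-

C13H7Cl2FNO6-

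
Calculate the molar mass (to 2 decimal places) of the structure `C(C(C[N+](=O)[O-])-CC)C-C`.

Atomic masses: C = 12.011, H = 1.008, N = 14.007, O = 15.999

Molecular formula: C7H15NO2.
M = 7×12.011 + 15×1.008 + 1×14.007 + 2×15.999 = 145.20 g/mol.

145.20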